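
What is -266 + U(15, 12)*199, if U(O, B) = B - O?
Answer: -863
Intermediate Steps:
-266 + U(15, 12)*199 = -266 + (12 - 1*15)*199 = -266 + (12 - 15)*199 = -266 - 3*199 = -266 - 597 = -863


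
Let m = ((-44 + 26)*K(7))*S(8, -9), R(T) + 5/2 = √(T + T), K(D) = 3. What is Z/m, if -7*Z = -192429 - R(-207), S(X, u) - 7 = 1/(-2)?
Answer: -54979/702 - I*√46/819 ≈ -78.318 - 0.0082812*I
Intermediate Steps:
S(X, u) = 13/2 (S(X, u) = 7 + 1/(-2) = 7 - ½ = 13/2)
R(T) = -5/2 + √2*√T (R(T) = -5/2 + √(T + T) = -5/2 + √(2*T) = -5/2 + √2*√T)
Z = 54979/2 + 3*I*√46/7 (Z = -(-192429 - (-5/2 + √2*√(-207)))/7 = -(-192429 - (-5/2 + √2*(3*I*√23)))/7 = -(-192429 - (-5/2 + 3*I*√46))/7 = -(-192429 + (5/2 - 3*I*√46))/7 = -(-384853/2 - 3*I*√46)/7 = 54979/2 + 3*I*√46/7 ≈ 27490.0 + 2.9067*I)
m = -351 (m = ((-44 + 26)*3)*(13/2) = -18*3*(13/2) = -54*13/2 = -351)
Z/m = (54979/2 + 3*I*√46/7)/(-351) = (54979/2 + 3*I*√46/7)*(-1/351) = -54979/702 - I*√46/819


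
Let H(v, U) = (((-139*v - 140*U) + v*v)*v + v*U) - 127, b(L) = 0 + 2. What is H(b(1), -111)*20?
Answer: 603660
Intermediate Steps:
b(L) = 2
H(v, U) = -127 + U*v + v*(v² - 140*U - 139*v) (H(v, U) = (((-140*U - 139*v) + v²)*v + U*v) - 127 = ((v² - 140*U - 139*v)*v + U*v) - 127 = (v*(v² - 140*U - 139*v) + U*v) - 127 = (U*v + v*(v² - 140*U - 139*v)) - 127 = -127 + U*v + v*(v² - 140*U - 139*v))
H(b(1), -111)*20 = (-127 + 2³ - 139*2² - 139*(-111)*2)*20 = (-127 + 8 - 139*4 + 30858)*20 = (-127 + 8 - 556 + 30858)*20 = 30183*20 = 603660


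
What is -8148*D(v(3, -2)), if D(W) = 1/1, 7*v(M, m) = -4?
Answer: -8148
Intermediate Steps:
v(M, m) = -4/7 (v(M, m) = (⅐)*(-4) = -4/7)
D(W) = 1
-8148*D(v(3, -2)) = -8148*1 = -8148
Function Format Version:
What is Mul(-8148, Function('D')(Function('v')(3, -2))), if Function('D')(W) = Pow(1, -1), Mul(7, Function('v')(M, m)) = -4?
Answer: -8148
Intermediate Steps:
Function('v')(M, m) = Rational(-4, 7) (Function('v')(M, m) = Mul(Rational(1, 7), -4) = Rational(-4, 7))
Function('D')(W) = 1
Mul(-8148, Function('D')(Function('v')(3, -2))) = Mul(-8148, 1) = -8148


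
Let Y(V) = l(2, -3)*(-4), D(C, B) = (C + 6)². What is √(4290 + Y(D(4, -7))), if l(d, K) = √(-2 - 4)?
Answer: √(4290 - 4*I*√6) ≈ 65.498 - 0.0748*I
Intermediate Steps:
l(d, K) = I*√6 (l(d, K) = √(-6) = I*√6)
D(C, B) = (6 + C)²
Y(V) = -4*I*√6 (Y(V) = (I*√6)*(-4) = -4*I*√6)
√(4290 + Y(D(4, -7))) = √(4290 - 4*I*√6)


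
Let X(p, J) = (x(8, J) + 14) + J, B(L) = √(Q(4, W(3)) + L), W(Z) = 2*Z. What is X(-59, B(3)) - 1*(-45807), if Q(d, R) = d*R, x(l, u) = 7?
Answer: 45828 + 3*√3 ≈ 45833.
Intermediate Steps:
Q(d, R) = R*d
B(L) = √(24 + L) (B(L) = √((2*3)*4 + L) = √(6*4 + L) = √(24 + L))
X(p, J) = 21 + J (X(p, J) = (7 + 14) + J = 21 + J)
X(-59, B(3)) - 1*(-45807) = (21 + √(24 + 3)) - 1*(-45807) = (21 + √27) + 45807 = (21 + 3*√3) + 45807 = 45828 + 3*√3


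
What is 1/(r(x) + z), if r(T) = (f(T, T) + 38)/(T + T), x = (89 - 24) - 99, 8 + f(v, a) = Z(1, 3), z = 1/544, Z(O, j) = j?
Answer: -544/263 ≈ -2.0684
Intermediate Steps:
z = 1/544 ≈ 0.0018382
f(v, a) = -5 (f(v, a) = -8 + 3 = -5)
x = -34 (x = 65 - 99 = -34)
r(T) = 33/(2*T) (r(T) = (-5 + 38)/(T + T) = 33/((2*T)) = 33*(1/(2*T)) = 33/(2*T))
1/(r(x) + z) = 1/((33/2)/(-34) + 1/544) = 1/((33/2)*(-1/34) + 1/544) = 1/(-33/68 + 1/544) = 1/(-263/544) = -544/263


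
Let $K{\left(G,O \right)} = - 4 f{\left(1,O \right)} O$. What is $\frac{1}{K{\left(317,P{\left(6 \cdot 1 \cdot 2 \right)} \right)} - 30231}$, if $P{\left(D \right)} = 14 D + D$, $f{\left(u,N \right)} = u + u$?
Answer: $- \frac{1}{31671} \approx -3.1575 \cdot 10^{-5}$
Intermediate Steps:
$f{\left(u,N \right)} = 2 u$
$P{\left(D \right)} = 15 D$
$K{\left(G,O \right)} = - 8 O$ ($K{\left(G,O \right)} = - 4 \cdot 2 \cdot 1 O = \left(-4\right) 2 O = - 8 O$)
$\frac{1}{K{\left(317,P{\left(6 \cdot 1 \cdot 2 \right)} \right)} - 30231} = \frac{1}{- 8 \cdot 15 \cdot 6 \cdot 1 \cdot 2 - 30231} = \frac{1}{- 8 \cdot 15 \cdot 6 \cdot 2 - 30231} = \frac{1}{- 8 \cdot 15 \cdot 12 - 30231} = \frac{1}{\left(-8\right) 180 - 30231} = \frac{1}{-1440 - 30231} = \frac{1}{-31671} = - \frac{1}{31671}$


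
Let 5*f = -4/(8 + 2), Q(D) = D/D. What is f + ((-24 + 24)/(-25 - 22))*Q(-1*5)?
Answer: -2/25 ≈ -0.080000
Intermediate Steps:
Q(D) = 1
f = -2/25 (f = (-4/(8 + 2))/5 = (-4/10)/5 = ((⅒)*(-4))/5 = (⅕)*(-⅖) = -2/25 ≈ -0.080000)
f + ((-24 + 24)/(-25 - 22))*Q(-1*5) = -2/25 + ((-24 + 24)/(-25 - 22))*1 = -2/25 + (0/(-47))*1 = -2/25 + (0*(-1/47))*1 = -2/25 + 0*1 = -2/25 + 0 = -2/25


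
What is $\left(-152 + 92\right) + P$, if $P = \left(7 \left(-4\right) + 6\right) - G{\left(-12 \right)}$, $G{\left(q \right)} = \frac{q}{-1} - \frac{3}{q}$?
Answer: $- \frac{377}{4} \approx -94.25$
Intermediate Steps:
$G{\left(q \right)} = - q - \frac{3}{q}$ ($G{\left(q \right)} = q \left(-1\right) - \frac{3}{q} = - q - \frac{3}{q}$)
$P = - \frac{137}{4}$ ($P = \left(7 \left(-4\right) + 6\right) - \left(\left(-1\right) \left(-12\right) - \frac{3}{-12}\right) = \left(-28 + 6\right) - \left(12 - - \frac{1}{4}\right) = -22 - \left(12 + \frac{1}{4}\right) = -22 - \frac{49}{4} = - \frac{137}{4} \approx -34.25$)
$\left(-152 + 92\right) + P = \left(-152 + 92\right) - \frac{137}{4} = -60 - \frac{137}{4} = - \frac{377}{4}$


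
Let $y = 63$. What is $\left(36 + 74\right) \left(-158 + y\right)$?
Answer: $-10450$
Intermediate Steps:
$\left(36 + 74\right) \left(-158 + y\right) = \left(36 + 74\right) \left(-158 + 63\right) = 110 \left(-95\right) = -10450$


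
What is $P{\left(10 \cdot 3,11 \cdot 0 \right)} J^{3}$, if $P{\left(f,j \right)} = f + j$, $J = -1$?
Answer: $-30$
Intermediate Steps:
$P{\left(10 \cdot 3,11 \cdot 0 \right)} J^{3} = \left(10 \cdot 3 + 11 \cdot 0\right) \left(-1\right)^{3} = \left(30 + 0\right) \left(-1\right) = 30 \left(-1\right) = -30$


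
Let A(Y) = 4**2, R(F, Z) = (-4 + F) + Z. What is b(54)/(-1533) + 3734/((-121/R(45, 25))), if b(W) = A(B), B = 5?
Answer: -34345508/16863 ≈ -2036.7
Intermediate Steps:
R(F, Z) = -4 + F + Z
A(Y) = 16
b(W) = 16
b(54)/(-1533) + 3734/((-121/R(45, 25))) = 16/(-1533) + 3734/((-121/(-4 + 45 + 25))) = 16*(-1/1533) + 3734/((-121/66)) = -16/1533 + 3734/((-121*1/66)) = -16/1533 + 3734/(-11/6) = -16/1533 + 3734*(-6/11) = -16/1533 - 22404/11 = -34345508/16863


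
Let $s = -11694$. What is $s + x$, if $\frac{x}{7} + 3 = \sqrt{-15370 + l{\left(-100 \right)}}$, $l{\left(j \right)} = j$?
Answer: $-11715 + 7 i \sqrt{15470} \approx -11715.0 + 870.65 i$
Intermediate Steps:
$x = -21 + 7 i \sqrt{15470}$ ($x = -21 + 7 \sqrt{-15370 - 100} = -21 + 7 \sqrt{-15470} = -21 + 7 i \sqrt{15470} \approx -21.0 + 870.65 i$)
$s + x = -11694 - \left(21 - 7 i \sqrt{15470}\right) = -11715 + 7 i \sqrt{15470}$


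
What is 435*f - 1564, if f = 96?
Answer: 40196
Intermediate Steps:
435*f - 1564 = 435*96 - 1564 = 41760 - 1564 = 40196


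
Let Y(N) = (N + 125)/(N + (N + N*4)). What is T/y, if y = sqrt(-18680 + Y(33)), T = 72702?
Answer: -218106*I*sqrt(20341651)/1849241 ≈ -531.95*I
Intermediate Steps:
Y(N) = (125 + N)/(6*N) (Y(N) = (125 + N)/(N + (N + 4*N)) = (125 + N)/(N + 5*N) = (125 + N)/((6*N)) = (125 + N)*(1/(6*N)) = (125 + N)/(6*N))
y = I*sqrt(20341651)/33 (y = sqrt(-18680 + (1/6)*(125 + 33)/33) = sqrt(-18680 + (1/6)*(1/33)*158) = sqrt(-18680 + 79/99) = sqrt(-1849241/99) = I*sqrt(20341651)/33 ≈ 136.67*I)
T/y = 72702/((I*sqrt(20341651)/33)) = 72702*(-3*I*sqrt(20341651)/1849241) = -218106*I*sqrt(20341651)/1849241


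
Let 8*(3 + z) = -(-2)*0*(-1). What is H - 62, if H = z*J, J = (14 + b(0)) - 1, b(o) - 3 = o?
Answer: -110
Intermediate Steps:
b(o) = 3 + o
z = -3 (z = -3 + (-(-2)*0*(-1))/8 = -3 + (-2*0*(-1))/8 = -3 + (0*(-1))/8 = -3 + (⅛)*0 = -3 + 0 = -3)
J = 16 (J = (14 + (3 + 0)) - 1 = (14 + 3) - 1 = 17 - 1 = 16)
H = -48 (H = -3*16 = -48)
H - 62 = -48 - 62 = -110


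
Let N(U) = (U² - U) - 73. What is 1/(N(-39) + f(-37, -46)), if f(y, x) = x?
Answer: 1/1441 ≈ 0.00069396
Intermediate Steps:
N(U) = -73 + U² - U
1/(N(-39) + f(-37, -46)) = 1/((-73 + (-39)² - 1*(-39)) - 46) = 1/((-73 + 1521 + 39) - 46) = 1/(1487 - 46) = 1/1441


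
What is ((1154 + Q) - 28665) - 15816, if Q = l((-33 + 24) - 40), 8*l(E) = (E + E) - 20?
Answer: -173367/4 ≈ -43342.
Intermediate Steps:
l(E) = -5/2 + E/4 (l(E) = ((E + E) - 20)/8 = (2*E - 20)/8 = (-20 + 2*E)/8 = -5/2 + E/4)
Q = -59/4 (Q = -5/2 + ((-33 + 24) - 40)/4 = -5/2 + (-9 - 40)/4 = -5/2 + (¼)*(-49) = -5/2 - 49/4 = -59/4 ≈ -14.750)
((1154 + Q) - 28665) - 15816 = ((1154 - 59/4) - 28665) - 15816 = (4557/4 - 28665) - 15816 = -110103/4 - 15816 = -173367/4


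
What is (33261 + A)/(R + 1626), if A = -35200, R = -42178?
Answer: 1939/40552 ≈ 0.047815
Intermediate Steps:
(33261 + A)/(R + 1626) = (33261 - 35200)/(-42178 + 1626) = -1939/(-40552) = -1939*(-1/40552) = 1939/40552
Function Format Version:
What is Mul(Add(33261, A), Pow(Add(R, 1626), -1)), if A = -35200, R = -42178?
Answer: Rational(1939, 40552) ≈ 0.047815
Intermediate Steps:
Mul(Add(33261, A), Pow(Add(R, 1626), -1)) = Mul(Add(33261, -35200), Pow(Add(-42178, 1626), -1)) = Mul(-1939, Pow(-40552, -1)) = Mul(-1939, Rational(-1, 40552)) = Rational(1939, 40552)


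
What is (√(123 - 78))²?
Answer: 45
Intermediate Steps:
(√(123 - 78))² = (√45)² = (3*√5)² = 45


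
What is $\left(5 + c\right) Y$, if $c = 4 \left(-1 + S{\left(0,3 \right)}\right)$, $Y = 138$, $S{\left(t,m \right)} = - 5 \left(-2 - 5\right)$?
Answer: $19458$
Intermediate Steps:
$S{\left(t,m \right)} = 35$ ($S{\left(t,m \right)} = \left(-5\right) \left(-7\right) = 35$)
$c = 136$ ($c = 4 \left(-1 + 35\right) = 4 \cdot 34 = 136$)
$\left(5 + c\right) Y = \left(5 + 136\right) 138 = 141 \cdot 138 = 19458$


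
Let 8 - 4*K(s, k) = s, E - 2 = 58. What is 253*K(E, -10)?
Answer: -3289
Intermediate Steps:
E = 60 (E = 2 + 58 = 60)
K(s, k) = 2 - s/4
253*K(E, -10) = 253*(2 - ¼*60) = 253*(2 - 15) = 253*(-13) = -3289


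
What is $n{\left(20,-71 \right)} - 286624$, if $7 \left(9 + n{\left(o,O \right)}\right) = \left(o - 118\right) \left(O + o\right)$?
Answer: $-285919$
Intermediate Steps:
$n{\left(o,O \right)} = -9 + \frac{\left(-118 + o\right) \left(O + o\right)}{7}$ ($n{\left(o,O \right)} = -9 + \frac{\left(o - 118\right) \left(O + o\right)}{7} = -9 + \frac{\left(-118 + o\right) \left(O + o\right)}{7}$)
$n{\left(20,-71 \right)} - 286624 = \left(-9 - - \frac{8378}{7} - \frac{2360}{7} + \frac{20^{2}}{7} + \frac{1}{7} \left(-71\right) 20\right) - 286624 = \left(-9 + \frac{8378}{7} - \frac{2360}{7} + \frac{1}{7} \cdot 400 - \frac{1420}{7}\right) - 286624 = \left(-9 + \frac{8378}{7} - \frac{2360}{7} + \frac{400}{7} - \frac{1420}{7}\right) - 286624 = 705 - 286624 = -285919$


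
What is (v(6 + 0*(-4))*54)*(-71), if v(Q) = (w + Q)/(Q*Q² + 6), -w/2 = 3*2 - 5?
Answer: -2556/37 ≈ -69.081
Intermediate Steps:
w = -2 (w = -2*(3*2 - 5) = -2*(6 - 5) = -2*1 = -2)
v(Q) = (-2 + Q)/(6 + Q³) (v(Q) = (-2 + Q)/(Q*Q² + 6) = (-2 + Q)/(Q³ + 6) = (-2 + Q)/(6 + Q³))
(v(6 + 0*(-4))*54)*(-71) = (((-2 + (6 + 0*(-4)))/(6 + (6 + 0*(-4))³))*54)*(-71) = (((-2 + (6 + 0))/(6 + (6 + 0)³))*54)*(-71) = (((-2 + 6)/(6 + 6³))*54)*(-71) = ((4/(6 + 216))*54)*(-71) = ((4/222)*54)*(-71) = (((1/222)*4)*54)*(-71) = ((2/111)*54)*(-71) = (36/37)*(-71) = -2556/37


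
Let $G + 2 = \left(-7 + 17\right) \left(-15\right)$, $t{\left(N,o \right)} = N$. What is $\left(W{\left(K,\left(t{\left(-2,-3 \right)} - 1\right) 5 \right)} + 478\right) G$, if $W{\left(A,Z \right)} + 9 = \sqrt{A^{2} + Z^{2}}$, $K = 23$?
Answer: $-71288 - 152 \sqrt{754} \approx -75462.0$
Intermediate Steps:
$G = -152$ ($G = -2 + \left(-7 + 17\right) \left(-15\right) = -2 + 10 \left(-15\right) = -2 - 150 = -152$)
$W{\left(A,Z \right)} = -9 + \sqrt{A^{2} + Z^{2}}$
$\left(W{\left(K,\left(t{\left(-2,-3 \right)} - 1\right) 5 \right)} + 478\right) G = \left(\left(-9 + \sqrt{23^{2} + \left(\left(-2 - 1\right) 5\right)^{2}}\right) + 478\right) \left(-152\right) = \left(\left(-9 + \sqrt{529 + \left(\left(-3\right) 5\right)^{2}}\right) + 478\right) \left(-152\right) = \left(\left(-9 + \sqrt{529 + \left(-15\right)^{2}}\right) + 478\right) \left(-152\right) = \left(\left(-9 + \sqrt{529 + 225}\right) + 478\right) \left(-152\right) = \left(\left(-9 + \sqrt{754}\right) + 478\right) \left(-152\right) = \left(469 + \sqrt{754}\right) \left(-152\right) = -71288 - 152 \sqrt{754}$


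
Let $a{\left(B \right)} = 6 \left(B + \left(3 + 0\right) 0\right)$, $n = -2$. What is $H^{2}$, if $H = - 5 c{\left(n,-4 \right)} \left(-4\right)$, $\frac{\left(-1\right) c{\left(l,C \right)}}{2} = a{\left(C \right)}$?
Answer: $921600$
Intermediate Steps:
$a{\left(B \right)} = 6 B$ ($a{\left(B \right)} = 6 \left(B + 3 \cdot 0\right) = 6 \left(B + 0\right) = 6 B$)
$c{\left(l,C \right)} = - 12 C$ ($c{\left(l,C \right)} = - 2 \cdot 6 C = - 12 C$)
$H = 960$ ($H = - 5 \left(\left(-12\right) \left(-4\right)\right) \left(-4\right) = \left(-5\right) 48 \left(-4\right) = \left(-240\right) \left(-4\right) = 960$)
$H^{2} = 960^{2} = 921600$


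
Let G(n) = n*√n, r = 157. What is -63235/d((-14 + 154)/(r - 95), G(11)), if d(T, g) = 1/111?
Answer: -7019085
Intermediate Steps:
G(n) = n^(3/2)
d(T, g) = 1/111
-63235/d((-14 + 154)/(r - 95), G(11)) = -63235/1/111 = -63235*111 = -7019085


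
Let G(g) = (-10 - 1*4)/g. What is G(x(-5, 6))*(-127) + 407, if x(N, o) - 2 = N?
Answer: -557/3 ≈ -185.67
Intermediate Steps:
x(N, o) = 2 + N
G(g) = -14/g (G(g) = (-10 - 4)/g = -14/g)
G(x(-5, 6))*(-127) + 407 = -14/(2 - 5)*(-127) + 407 = -14/(-3)*(-127) + 407 = -14*(-⅓)*(-127) + 407 = (14/3)*(-127) + 407 = -1778/3 + 407 = -557/3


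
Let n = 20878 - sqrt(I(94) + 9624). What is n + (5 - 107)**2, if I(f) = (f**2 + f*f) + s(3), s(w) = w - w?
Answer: 31282 - 4*sqrt(1706) ≈ 31117.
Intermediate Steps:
s(w) = 0
I(f) = 2*f**2 (I(f) = (f**2 + f*f) + 0 = (f**2 + f**2) + 0 = 2*f**2 + 0 = 2*f**2)
n = 20878 - 4*sqrt(1706) (n = 20878 - sqrt(2*94**2 + 9624) = 20878 - sqrt(2*8836 + 9624) = 20878 - sqrt(17672 + 9624) = 20878 - sqrt(27296) = 20878 - 4*sqrt(1706) ≈ 20713.)
n + (5 - 107)**2 = (20878 - 4*sqrt(1706)) + (5 - 107)**2 = (20878 - 4*sqrt(1706)) + (-102)**2 = (20878 - 4*sqrt(1706)) + 10404 = 31282 - 4*sqrt(1706)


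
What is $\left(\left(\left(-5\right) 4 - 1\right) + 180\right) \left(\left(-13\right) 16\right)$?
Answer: $-33072$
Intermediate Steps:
$\left(\left(\left(-5\right) 4 - 1\right) + 180\right) \left(\left(-13\right) 16\right) = \left(\left(-20 - 1\right) + 180\right) \left(-208\right) = \left(-21 + 180\right) \left(-208\right) = 159 \left(-208\right) = -33072$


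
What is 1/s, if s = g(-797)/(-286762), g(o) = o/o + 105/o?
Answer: -114274657/346 ≈ -3.3027e+5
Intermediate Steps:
g(o) = 1 + 105/o
s = -346/114274657 (s = ((105 - 797)/(-797))/(-286762) = -1/797*(-692)*(-1/286762) = (692/797)*(-1/286762) = -346/114274657 ≈ -3.0278e-6)
1/s = 1/(-346/114274657) = -114274657/346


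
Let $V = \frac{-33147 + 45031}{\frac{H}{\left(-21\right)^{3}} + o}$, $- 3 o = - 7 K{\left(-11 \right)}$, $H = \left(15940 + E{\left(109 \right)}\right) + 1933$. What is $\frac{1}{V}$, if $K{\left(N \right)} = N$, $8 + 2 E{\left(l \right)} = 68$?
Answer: $- \frac{127801}{55028862} \approx -0.0023224$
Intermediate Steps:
$E{\left(l \right)} = 30$ ($E{\left(l \right)} = -4 + \frac{1}{2} \cdot 68 = -4 + 34 = 30$)
$H = 17903$ ($H = \left(15940 + 30\right) + 1933 = 15970 + 1933 = 17903$)
$o = - \frac{77}{3}$ ($o = - \frac{\left(-7\right) \left(-11\right)}{3} = \left(- \frac{1}{3}\right) 77 = - \frac{77}{3} \approx -25.667$)
$V = - \frac{55028862}{127801}$ ($V = \frac{-33147 + 45031}{\frac{17903}{\left(-21\right)^{3}} - \frac{77}{3}} = \frac{11884}{\frac{17903}{-9261} - \frac{77}{3}} = \frac{11884}{17903 \left(- \frac{1}{9261}\right) - \frac{77}{3}} = \frac{11884}{- \frac{17903}{9261} - \frac{77}{3}} = \frac{11884}{- \frac{255602}{9261}} = 11884 \left(- \frac{9261}{255602}\right) = - \frac{55028862}{127801} \approx -430.58$)
$\frac{1}{V} = \frac{1}{- \frac{55028862}{127801}} = - \frac{127801}{55028862}$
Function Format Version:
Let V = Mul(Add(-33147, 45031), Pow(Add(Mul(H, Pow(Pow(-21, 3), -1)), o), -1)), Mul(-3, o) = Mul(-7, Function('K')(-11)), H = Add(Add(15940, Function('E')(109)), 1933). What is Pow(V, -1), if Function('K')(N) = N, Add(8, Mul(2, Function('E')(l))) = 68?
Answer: Rational(-127801, 55028862) ≈ -0.0023224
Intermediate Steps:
Function('E')(l) = 30 (Function('E')(l) = Add(-4, Mul(Rational(1, 2), 68)) = Add(-4, 34) = 30)
H = 17903 (H = Add(Add(15940, 30), 1933) = Add(15970, 1933) = 17903)
o = Rational(-77, 3) (o = Mul(Rational(-1, 3), Mul(-7, -11)) = Mul(Rational(-1, 3), 77) = Rational(-77, 3) ≈ -25.667)
V = Rational(-55028862, 127801) (V = Mul(Add(-33147, 45031), Pow(Add(Mul(17903, Pow(Pow(-21, 3), -1)), Rational(-77, 3)), -1)) = Mul(11884, Pow(Add(Mul(17903, Pow(-9261, -1)), Rational(-77, 3)), -1)) = Mul(11884, Pow(Add(Mul(17903, Rational(-1, 9261)), Rational(-77, 3)), -1)) = Mul(11884, Pow(Add(Rational(-17903, 9261), Rational(-77, 3)), -1)) = Mul(11884, Pow(Rational(-255602, 9261), -1)) = Mul(11884, Rational(-9261, 255602)) = Rational(-55028862, 127801) ≈ -430.58)
Pow(V, -1) = Pow(Rational(-55028862, 127801), -1) = Rational(-127801, 55028862)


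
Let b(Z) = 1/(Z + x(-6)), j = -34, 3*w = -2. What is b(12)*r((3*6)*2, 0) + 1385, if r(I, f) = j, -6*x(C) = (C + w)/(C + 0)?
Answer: 440897/319 ≈ 1382.1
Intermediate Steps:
w = -2/3 (w = (1/3)*(-2) = -2/3 ≈ -0.66667)
x(C) = -(-2/3 + C)/(6*C) (x(C) = -(C - 2/3)/(6*(C + 0)) = -(-2/3 + C)/(6*C))
b(Z) = 1/(-5/27 + Z) (b(Z) = 1/(Z + (1/18)*(2 - 3*(-6))/(-6)) = 1/(Z + (1/18)*(-1/6)*(2 + 18)) = 1/(Z + (1/18)*(-1/6)*20) = 1/(Z - 5/27) = 1/(-5/27 + Z))
r(I, f) = -34
b(12)*r((3*6)*2, 0) + 1385 = (27/(-5 + 27*12))*(-34) + 1385 = (27/(-5 + 324))*(-34) + 1385 = (27/319)*(-34) + 1385 = -918/319 + 1385 = 440897/319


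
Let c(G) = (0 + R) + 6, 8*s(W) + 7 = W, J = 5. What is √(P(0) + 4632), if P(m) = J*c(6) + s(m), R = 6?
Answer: √75058/4 ≈ 68.492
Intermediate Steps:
s(W) = -7/8 + W/8
c(G) = 12 (c(G) = (0 + 6) + 6 = 6 + 6 = 12)
P(m) = 473/8 + m/8 (P(m) = 5*12 + (-7/8 + m/8) = 60 + (-7/8 + m/8) = 473/8 + m/8)
√(P(0) + 4632) = √((473/8 + (⅛)*0) + 4632) = √((473/8 + 0) + 4632) = √(473/8 + 4632) = √(37529/8) = √75058/4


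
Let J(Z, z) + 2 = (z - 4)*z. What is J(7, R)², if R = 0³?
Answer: 4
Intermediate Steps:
R = 0
J(Z, z) = -2 + z*(-4 + z) (J(Z, z) = -2 + (z - 4)*z = -2 + (-4 + z)*z = -2 + z*(-4 + z))
J(7, R)² = (-2 + 0² - 4*0)² = (-2 + 0 + 0)² = (-2)² = 4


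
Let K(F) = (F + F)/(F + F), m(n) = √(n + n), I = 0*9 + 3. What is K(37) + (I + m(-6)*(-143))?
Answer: 4 - 286*I*√3 ≈ 4.0 - 495.37*I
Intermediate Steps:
I = 3 (I = 0 + 3 = 3)
m(n) = √2*√n (m(n) = √(2*n) = √2*√n)
K(F) = 1 (K(F) = (2*F)/((2*F)) = (2*F)*(1/(2*F)) = 1)
K(37) + (I + m(-6)*(-143)) = 1 + (3 + (√2*√(-6))*(-143)) = 1 + (3 + (√2*(I*√6))*(-143)) = 1 + (3 + (2*I*√3)*(-143)) = 1 + (3 - 286*I*√3) = 4 - 286*I*√3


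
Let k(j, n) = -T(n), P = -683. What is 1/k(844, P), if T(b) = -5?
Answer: ⅕ ≈ 0.20000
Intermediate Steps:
k(j, n) = 5 (k(j, n) = -1*(-5) = 5)
1/k(844, P) = 1/5 = ⅕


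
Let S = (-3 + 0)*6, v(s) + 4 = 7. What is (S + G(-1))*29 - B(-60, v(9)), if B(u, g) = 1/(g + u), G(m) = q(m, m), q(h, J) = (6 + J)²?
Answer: 11572/57 ≈ 203.02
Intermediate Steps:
v(s) = 3 (v(s) = -4 + 7 = 3)
G(m) = (6 + m)²
S = -18 (S = -3*6 = -18)
(S + G(-1))*29 - B(-60, v(9)) = (-18 + (6 - 1)²)*29 - 1/(3 - 60) = (-18 + 5²)*29 - 1/(-57) = (-18 + 25)*29 - 1*(-1/57) = 7*29 + 1/57 = 203 + 1/57 = 11572/57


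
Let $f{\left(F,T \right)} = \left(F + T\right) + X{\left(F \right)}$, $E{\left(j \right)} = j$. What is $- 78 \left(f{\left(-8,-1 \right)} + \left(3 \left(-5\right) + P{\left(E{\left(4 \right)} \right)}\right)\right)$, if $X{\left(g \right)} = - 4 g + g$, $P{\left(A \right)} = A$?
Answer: $-312$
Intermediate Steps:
$X{\left(g \right)} = - 3 g$
$f{\left(F,T \right)} = T - 2 F$ ($f{\left(F,T \right)} = \left(F + T\right) - 3 F = T - 2 F$)
$- 78 \left(f{\left(-8,-1 \right)} + \left(3 \left(-5\right) + P{\left(E{\left(4 \right)} \right)}\right)\right) = - 78 \left(\left(-1 - -16\right) + \left(3 \left(-5\right) + 4\right)\right) = - 78 \left(\left(-1 + 16\right) + \left(-15 + 4\right)\right) = - 78 \left(15 - 11\right) = \left(-78\right) 4 = -312$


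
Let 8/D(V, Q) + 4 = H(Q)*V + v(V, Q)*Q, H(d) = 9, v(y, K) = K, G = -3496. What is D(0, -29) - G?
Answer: 2926160/837 ≈ 3496.0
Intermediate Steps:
D(V, Q) = 8/(-4 + Q**2 + 9*V) (D(V, Q) = 8/(-4 + (9*V + Q*Q)) = 8/(-4 + (9*V + Q**2)) = 8/(-4 + (Q**2 + 9*V)) = 8/(-4 + Q**2 + 9*V))
D(0, -29) - G = 8/(-4 + (-29)**2 + 9*0) - 1*(-3496) = 8/(-4 + 841 + 0) + 3496 = 8/837 + 3496 = 2926160/837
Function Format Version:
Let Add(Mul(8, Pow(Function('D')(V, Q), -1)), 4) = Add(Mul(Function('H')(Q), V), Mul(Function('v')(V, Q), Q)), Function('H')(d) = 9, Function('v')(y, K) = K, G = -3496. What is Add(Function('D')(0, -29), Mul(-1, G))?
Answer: Rational(2926160, 837) ≈ 3496.0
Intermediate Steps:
Function('D')(V, Q) = Mul(8, Pow(Add(-4, Pow(Q, 2), Mul(9, V)), -1)) (Function('D')(V, Q) = Mul(8, Pow(Add(-4, Add(Mul(9, V), Mul(Q, Q))), -1)) = Mul(8, Pow(Add(-4, Add(Mul(9, V), Pow(Q, 2))), -1)) = Mul(8, Pow(Add(-4, Add(Pow(Q, 2), Mul(9, V))), -1)) = Mul(8, Pow(Add(-4, Pow(Q, 2), Mul(9, V)), -1)))
Add(Function('D')(0, -29), Mul(-1, G)) = Add(Mul(8, Pow(Add(-4, Pow(-29, 2), Mul(9, 0)), -1)), Mul(-1, -3496)) = Add(Mul(8, Pow(Add(-4, 841, 0), -1)), 3496) = Add(Mul(8, Pow(837, -1)), 3496) = Add(Mul(8, Rational(1, 837)), 3496) = Add(Rational(8, 837), 3496) = Rational(2926160, 837)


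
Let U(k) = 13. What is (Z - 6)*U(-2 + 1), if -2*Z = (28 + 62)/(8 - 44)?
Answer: -247/4 ≈ -61.750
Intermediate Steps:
Z = 5/4 (Z = -(28 + 62)/(2*(8 - 44)) = -45/(-36) = -45*(-1)/36 = -½*(-5/2) = 5/4 ≈ 1.2500)
(Z - 6)*U(-2 + 1) = (5/4 - 6)*13 = -19/4*13 = -247/4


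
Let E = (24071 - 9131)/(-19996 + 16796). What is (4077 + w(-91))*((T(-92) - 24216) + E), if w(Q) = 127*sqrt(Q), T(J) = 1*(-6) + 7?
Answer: -15798974319/160 - 492143669*I*sqrt(91)/160 ≈ -9.8744e+7 - 2.9342e+7*I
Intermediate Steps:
T(J) = 1 (T(J) = -6 + 7 = 1)
E = -747/160 (E = 14940/(-3200) = 14940*(-1/3200) = -747/160 ≈ -4.6687)
(4077 + w(-91))*((T(-92) - 24216) + E) = (4077 + 127*sqrt(-91))*((1 - 24216) - 747/160) = (4077 + 127*(I*sqrt(91)))*(-24215 - 747/160) = (4077 + 127*I*sqrt(91))*(-3875147/160) = -15798974319/160 - 492143669*I*sqrt(91)/160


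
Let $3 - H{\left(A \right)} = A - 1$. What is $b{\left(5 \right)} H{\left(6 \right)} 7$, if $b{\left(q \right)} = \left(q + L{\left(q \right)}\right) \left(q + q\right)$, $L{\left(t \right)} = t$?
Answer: $-1400$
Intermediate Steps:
$H{\left(A \right)} = 4 - A$ ($H{\left(A \right)} = 3 - \left(A - 1\right) = 3 - \left(-1 + A\right) = 4 - A$)
$b{\left(q \right)} = 4 q^{2}$ ($b{\left(q \right)} = \left(q + q\right) \left(q + q\right) = 2 q 2 q = 4 q^{2}$)
$b{\left(5 \right)} H{\left(6 \right)} 7 = 4 \cdot 5^{2} \left(4 - 6\right) 7 = 4 \cdot 25 \left(4 - 6\right) 7 = 100 \left(-2\right) 7 = \left(-200\right) 7 = -1400$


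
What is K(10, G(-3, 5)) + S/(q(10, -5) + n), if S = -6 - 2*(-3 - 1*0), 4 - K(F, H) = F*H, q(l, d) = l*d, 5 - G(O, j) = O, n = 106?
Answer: -76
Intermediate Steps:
G(O, j) = 5 - O
q(l, d) = d*l
K(F, H) = 4 - F*H
S = 0 (S = -6 - 2*(-3 + 0) = -6 - 2*(-3) = -6 + 6 = 0)
K(10, G(-3, 5)) + S/(q(10, -5) + n) = (4 - 1*10*(5 - 1*(-3))) + 0/(-5*10 + 106) = (4 - 1*10*(5 + 3)) + 0/(-50 + 106) = (4 - 1*10*8) + 0/56 = (4 - 80) + (1/56)*0 = -76 + 0 = -76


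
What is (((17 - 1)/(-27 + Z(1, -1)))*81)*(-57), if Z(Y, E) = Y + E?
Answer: 2736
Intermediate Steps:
Z(Y, E) = E + Y
(((17 - 1)/(-27 + Z(1, -1)))*81)*(-57) = (((17 - 1)/(-27 + (-1 + 1)))*81)*(-57) = ((16/(-27 + 0))*81)*(-57) = ((16/(-27))*81)*(-57) = ((16*(-1/27))*81)*(-57) = -16/27*81*(-57) = -48*(-57) = 2736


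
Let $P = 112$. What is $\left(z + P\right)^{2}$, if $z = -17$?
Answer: $9025$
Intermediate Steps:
$\left(z + P\right)^{2} = \left(-17 + 112\right)^{2} = 95^{2} = 9025$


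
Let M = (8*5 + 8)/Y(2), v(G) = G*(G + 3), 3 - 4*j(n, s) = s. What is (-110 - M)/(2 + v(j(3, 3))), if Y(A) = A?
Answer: -67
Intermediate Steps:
j(n, s) = 3/4 - s/4
v(G) = G*(3 + G)
M = 24 (M = (8*5 + 8)/2 = (40 + 8)*(1/2) = 48*(1/2) = 24)
(-110 - M)/(2 + v(j(3, 3))) = (-110 - 1*24)/(2 + (3/4 - 1/4*3)*(3 + (3/4 - 1/4*3))) = (-110 - 24)/(2 + (3/4 - 3/4)*(3 + (3/4 - 3/4))) = -134/(2 + 0*(3 + 0)) = -134/(2 + 0*3) = -134/(2 + 0) = -134/2 = (1/2)*(-134) = -67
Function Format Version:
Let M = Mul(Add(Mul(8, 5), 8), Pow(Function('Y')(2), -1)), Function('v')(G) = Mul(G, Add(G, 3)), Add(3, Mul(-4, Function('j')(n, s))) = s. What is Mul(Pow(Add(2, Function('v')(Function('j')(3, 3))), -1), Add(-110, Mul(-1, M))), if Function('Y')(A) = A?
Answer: -67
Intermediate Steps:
Function('j')(n, s) = Add(Rational(3, 4), Mul(Rational(-1, 4), s))
Function('v')(G) = Mul(G, Add(3, G))
M = 24 (M = Mul(Add(Mul(8, 5), 8), Pow(2, -1)) = Mul(Add(40, 8), Rational(1, 2)) = Mul(48, Rational(1, 2)) = 24)
Mul(Pow(Add(2, Function('v')(Function('j')(3, 3))), -1), Add(-110, Mul(-1, M))) = Mul(Pow(Add(2, Mul(Add(Rational(3, 4), Mul(Rational(-1, 4), 3)), Add(3, Add(Rational(3, 4), Mul(Rational(-1, 4), 3))))), -1), Add(-110, Mul(-1, 24))) = Mul(Pow(Add(2, Mul(Add(Rational(3, 4), Rational(-3, 4)), Add(3, Add(Rational(3, 4), Rational(-3, 4))))), -1), Add(-110, -24)) = Mul(Pow(Add(2, Mul(0, Add(3, 0))), -1), -134) = Mul(Pow(Add(2, Mul(0, 3)), -1), -134) = Mul(Pow(Add(2, 0), -1), -134) = Mul(Pow(2, -1), -134) = Mul(Rational(1, 2), -134) = -67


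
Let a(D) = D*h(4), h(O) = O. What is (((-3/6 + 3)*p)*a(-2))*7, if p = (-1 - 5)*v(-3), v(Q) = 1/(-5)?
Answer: -168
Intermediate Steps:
v(Q) = -1/5 (v(Q) = 1*(-1/5) = -1/5)
p = 6/5 (p = (-1 - 5)*(-1/5) = -6*(-1/5) = 6/5 ≈ 1.2000)
a(D) = 4*D (a(D) = D*4 = 4*D)
(((-3/6 + 3)*p)*a(-2))*7 = (((-3/6 + 3)*(6/5))*(4*(-2)))*7 = (((-3*1/6 + 3)*(6/5))*(-8))*7 = (((-1/2 + 3)*(6/5))*(-8))*7 = (((5/2)*(6/5))*(-8))*7 = (3*(-8))*7 = -24*7 = -168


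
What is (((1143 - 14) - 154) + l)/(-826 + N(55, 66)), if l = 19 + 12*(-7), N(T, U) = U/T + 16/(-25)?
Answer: -1625/1474 ≈ -1.1024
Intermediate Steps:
N(T, U) = -16/25 + U/T (N(T, U) = U/T + 16*(-1/25) = U/T - 16/25 = -16/25 + U/T)
l = -65 (l = 19 - 84 = -65)
(((1143 - 14) - 154) + l)/(-826 + N(55, 66)) = (((1143 - 14) - 154) - 65)/(-826 + (-16/25 + 66/55)) = ((1129 - 154) - 65)/(-826 + (-16/25 + 66*(1/55))) = (975 - 65)/(-826 + (-16/25 + 6/5)) = 910/(-826 + 14/25) = 910/(-20636/25) = 910*(-25/20636) = -1625/1474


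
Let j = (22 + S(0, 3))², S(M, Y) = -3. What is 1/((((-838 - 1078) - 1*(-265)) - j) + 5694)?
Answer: 1/3682 ≈ 0.00027159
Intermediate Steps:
j = 361 (j = (22 - 3)² = 19² = 361)
1/((((-838 - 1078) - 1*(-265)) - j) + 5694) = 1/((((-838 - 1078) - 1*(-265)) - 1*361) + 5694) = 1/(((-1916 + 265) - 361) + 5694) = 1/((-1651 - 361) + 5694) = 1/(-2012 + 5694) = 1/3682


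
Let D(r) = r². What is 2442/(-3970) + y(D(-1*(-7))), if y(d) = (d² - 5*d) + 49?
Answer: 4375704/1985 ≈ 2204.4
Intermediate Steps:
y(d) = 49 + d² - 5*d
2442/(-3970) + y(D(-1*(-7))) = 2442/(-3970) + (49 + ((-1*(-7))²)² - 5*(-1*(-7))²) = 2442*(-1/3970) + (49 + (7²)² - 5*7²) = -1221/1985 + (49 + 49² - 5*49) = -1221/1985 + (49 + 2401 - 245) = -1221/1985 + 2205 = 4375704/1985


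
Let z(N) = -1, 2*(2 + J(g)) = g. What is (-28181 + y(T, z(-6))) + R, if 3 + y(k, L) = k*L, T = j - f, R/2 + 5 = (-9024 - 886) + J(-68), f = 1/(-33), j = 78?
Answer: -1589413/33 ≈ -48164.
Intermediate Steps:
J(g) = -2 + g/2
f = -1/33 ≈ -0.030303
R = -19902 (R = -10 + 2*((-9024 - 886) + (-2 + (1/2)*(-68))) = -10 + 2*(-9910 + (-2 - 34)) = -10 + 2*(-9910 - 36) = -10 + 2*(-9946) = -10 - 19892 = -19902)
T = 2575/33 (T = 78 - 1*(-1/33) = 78 + 1/33 = 2575/33 ≈ 78.030)
y(k, L) = -3 + L*k (y(k, L) = -3 + k*L = -3 + L*k)
(-28181 + y(T, z(-6))) + R = (-28181 + (-3 - 1*2575/33)) - 19902 = (-28181 + (-3 - 2575/33)) - 19902 = (-28181 - 2674/33) - 19902 = -932647/33 - 19902 = -1589413/33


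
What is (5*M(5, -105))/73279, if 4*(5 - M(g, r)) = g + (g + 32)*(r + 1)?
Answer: 19315/293116 ≈ 0.065895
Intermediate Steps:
M(g, r) = 5 - g/4 - (1 + r)*(32 + g)/4 (M(g, r) = 5 - (g + (g + 32)*(r + 1))/4 = 5 - (g + (32 + g)*(1 + r))/4 = 5 - (g + (1 + r)*(32 + g))/4 = 5 + (-g/4 - (1 + r)*(32 + g)/4) = 5 - g/4 - (1 + r)*(32 + g)/4)
(5*M(5, -105))/73279 = (5*(-3 - 8*(-105) - ½*5 - ¼*5*(-105)))/73279 = (5*(-3 + 840 - 5/2 + 525/4))*(1/73279) = (5*(3863/4))*(1/73279) = (19315/4)*(1/73279) = 19315/293116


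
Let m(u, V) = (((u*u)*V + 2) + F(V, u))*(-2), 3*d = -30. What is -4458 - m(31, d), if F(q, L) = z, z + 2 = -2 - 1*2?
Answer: -23686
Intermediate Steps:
d = -10 (d = (1/3)*(-30) = -10)
z = -6 (z = -2 + (-2 - 1*2) = -2 + (-2 - 2) = -2 - 4 = -6)
F(q, L) = -6
m(u, V) = 8 - 2*V*u**2 (m(u, V) = (((u*u)*V + 2) - 6)*(-2) = ((u**2*V + 2) - 6)*(-2) = ((V*u**2 + 2) - 6)*(-2) = ((2 + V*u**2) - 6)*(-2) = (-4 + V*u**2)*(-2) = 8 - 2*V*u**2)
-4458 - m(31, d) = -4458 - (8 - 2*(-10)*31**2) = -4458 - (8 - 2*(-10)*961) = -4458 - (8 + 19220) = -4458 - 1*19228 = -4458 - 19228 = -23686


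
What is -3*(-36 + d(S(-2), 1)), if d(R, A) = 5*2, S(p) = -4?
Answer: 78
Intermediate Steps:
d(R, A) = 10
-3*(-36 + d(S(-2), 1)) = -3*(-36 + 10) = -3*(-26) = 78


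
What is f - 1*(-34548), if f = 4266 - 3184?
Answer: 35630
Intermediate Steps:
f = 1082
f - 1*(-34548) = 1082 - 1*(-34548) = 1082 + 34548 = 35630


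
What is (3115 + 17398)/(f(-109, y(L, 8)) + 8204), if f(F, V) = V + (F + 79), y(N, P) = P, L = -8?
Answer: 20513/8182 ≈ 2.5071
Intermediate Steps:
f(F, V) = 79 + F + V (f(F, V) = V + (79 + F) = 79 + F + V)
(3115 + 17398)/(f(-109, y(L, 8)) + 8204) = (3115 + 17398)/((79 - 109 + 8) + 8204) = 20513/(-22 + 8204) = 20513/8182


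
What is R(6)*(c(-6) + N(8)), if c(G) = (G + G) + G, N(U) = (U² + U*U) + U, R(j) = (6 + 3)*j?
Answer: 6372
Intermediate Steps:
R(j) = 9*j
N(U) = U + 2*U² (N(U) = (U² + U²) + U = 2*U² + U = U + 2*U²)
c(G) = 3*G (c(G) = 2*G + G = 3*G)
R(6)*(c(-6) + N(8)) = (9*6)*(3*(-6) + 8*(1 + 2*8)) = 54*(-18 + 8*(1 + 16)) = 54*(-18 + 8*17) = 54*(-18 + 136) = 54*118 = 6372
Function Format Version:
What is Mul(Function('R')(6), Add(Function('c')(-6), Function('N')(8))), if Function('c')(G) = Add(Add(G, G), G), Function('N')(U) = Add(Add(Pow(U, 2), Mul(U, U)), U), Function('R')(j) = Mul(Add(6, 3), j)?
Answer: 6372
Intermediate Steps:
Function('R')(j) = Mul(9, j)
Function('N')(U) = Add(U, Mul(2, Pow(U, 2))) (Function('N')(U) = Add(Add(Pow(U, 2), Pow(U, 2)), U) = Add(Mul(2, Pow(U, 2)), U) = Add(U, Mul(2, Pow(U, 2))))
Function('c')(G) = Mul(3, G) (Function('c')(G) = Add(Mul(2, G), G) = Mul(3, G))
Mul(Function('R')(6), Add(Function('c')(-6), Function('N')(8))) = Mul(Mul(9, 6), Add(Mul(3, -6), Mul(8, Add(1, Mul(2, 8))))) = Mul(54, Add(-18, Mul(8, Add(1, 16)))) = Mul(54, Add(-18, Mul(8, 17))) = Mul(54, Add(-18, 136)) = Mul(54, 118) = 6372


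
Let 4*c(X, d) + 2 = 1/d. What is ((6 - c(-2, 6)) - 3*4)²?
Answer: 17689/576 ≈ 30.710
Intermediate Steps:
c(X, d) = -½ + 1/(4*d)
((6 - c(-2, 6)) - 3*4)² = ((6 - (1 - 2*6)/(4*6)) - 3*4)² = ((6 - (1 - 12)/(4*6)) - 12)² = ((6 - (-11)/(4*6)) - 12)² = ((6 - 1*(-11/24)) - 12)² = ((6 + 11/24) - 12)² = (155/24 - 12)² = (-133/24)² = 17689/576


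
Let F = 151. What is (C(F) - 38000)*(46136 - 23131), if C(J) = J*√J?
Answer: -874190000 + 3473755*√151 ≈ -8.3150e+8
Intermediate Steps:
C(J) = J^(3/2)
(C(F) - 38000)*(46136 - 23131) = (151^(3/2) - 38000)*(46136 - 23131) = (151*√151 - 38000)*23005 = (-38000 + 151*√151)*23005 = -874190000 + 3473755*√151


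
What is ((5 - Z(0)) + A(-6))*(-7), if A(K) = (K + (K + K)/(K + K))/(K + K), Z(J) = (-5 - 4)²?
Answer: 6349/12 ≈ 529.08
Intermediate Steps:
Z(J) = 81 (Z(J) = (-9)² = 81)
A(K) = (1 + K)/(2*K) (A(K) = (K + (2*K)/((2*K)))/((2*K)) = (K + (2*K)*(1/(2*K)))*(1/(2*K)) = (K + 1)*(1/(2*K)) = (1 + K)*(1/(2*K)) = (1 + K)/(2*K))
((5 - Z(0)) + A(-6))*(-7) = ((5 - 1*81) + (½)*(1 - 6)/(-6))*(-7) = ((5 - 81) + (½)*(-⅙)*(-5))*(-7) = (-76 + 5/12)*(-7) = -907/12*(-7) = 6349/12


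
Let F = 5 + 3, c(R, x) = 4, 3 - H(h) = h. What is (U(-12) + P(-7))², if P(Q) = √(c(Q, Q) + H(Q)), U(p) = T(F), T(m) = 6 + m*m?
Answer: (70 + √14)² ≈ 5437.8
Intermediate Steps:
H(h) = 3 - h
F = 8
T(m) = 6 + m²
U(p) = 70 (U(p) = 6 + 8² = 6 + 64 = 70)
P(Q) = √(7 - Q) (P(Q) = √(4 + (3 - Q)) = √(7 - Q))
(U(-12) + P(-7))² = (70 + √(7 - 1*(-7)))² = (70 + √(7 + 7))² = (70 + √14)²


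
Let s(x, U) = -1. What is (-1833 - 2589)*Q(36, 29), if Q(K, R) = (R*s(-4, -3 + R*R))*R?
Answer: 3718902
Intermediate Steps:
Q(K, R) = -R² (Q(K, R) = (R*(-1))*R = (-R)*R = -R²)
(-1833 - 2589)*Q(36, 29) = (-1833 - 2589)*(-1*29²) = -(-4422)*841 = -4422*(-841) = 3718902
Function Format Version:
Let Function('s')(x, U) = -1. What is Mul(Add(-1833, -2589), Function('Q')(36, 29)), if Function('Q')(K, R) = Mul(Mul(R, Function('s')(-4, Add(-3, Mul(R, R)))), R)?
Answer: 3718902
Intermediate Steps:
Function('Q')(K, R) = Mul(-1, Pow(R, 2)) (Function('Q')(K, R) = Mul(Mul(R, -1), R) = Mul(Mul(-1, R), R) = Mul(-1, Pow(R, 2)))
Mul(Add(-1833, -2589), Function('Q')(36, 29)) = Mul(Add(-1833, -2589), Mul(-1, Pow(29, 2))) = Mul(-4422, Mul(-1, 841)) = Mul(-4422, -841) = 3718902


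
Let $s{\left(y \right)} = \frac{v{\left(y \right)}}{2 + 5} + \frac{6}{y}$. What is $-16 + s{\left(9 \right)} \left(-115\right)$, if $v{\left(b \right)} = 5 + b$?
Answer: $- \frac{968}{3} \approx -322.67$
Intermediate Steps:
$s{\left(y \right)} = \frac{5}{7} + \frac{6}{y} + \frac{y}{7}$ ($s{\left(y \right)} = \frac{5 + y}{2 + 5} + \frac{6}{y} = \frac{5 + y}{7} + \frac{6}{y} = \left(5 + y\right) \frac{1}{7} + \frac{6}{y} = \left(\frac{5}{7} + \frac{y}{7}\right) + \frac{6}{y} = \frac{5}{7} + \frac{6}{y} + \frac{y}{7}$)
$-16 + s{\left(9 \right)} \left(-115\right) = -16 + \frac{42 + 9 \left(5 + 9\right)}{7 \cdot 9} \left(-115\right) = -16 + \frac{1}{7} \cdot \frac{1}{9} \left(42 + 9 \cdot 14\right) \left(-115\right) = -16 + \frac{1}{7} \cdot \frac{1}{9} \left(42 + 126\right) \left(-115\right) = -16 + \frac{1}{7} \cdot \frac{1}{9} \cdot 168 \left(-115\right) = -16 + \frac{8}{3} \left(-115\right) = -16 - \frac{920}{3} = - \frac{968}{3}$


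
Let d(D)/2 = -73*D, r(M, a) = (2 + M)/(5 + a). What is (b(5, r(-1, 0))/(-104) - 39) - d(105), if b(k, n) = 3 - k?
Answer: 795133/52 ≈ 15291.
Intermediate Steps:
r(M, a) = (2 + M)/(5 + a)
d(D) = -146*D (d(D) = 2*(-73*D) = -146*D)
(b(5, r(-1, 0))/(-104) - 39) - d(105) = ((3 - 1*5)/(-104) - 39) - (-146)*105 = (-(3 - 5)/104 - 39) - 1*(-15330) = (-1/104*(-2) - 39) + 15330 = (1/52 - 39) + 15330 = -2027/52 + 15330 = 795133/52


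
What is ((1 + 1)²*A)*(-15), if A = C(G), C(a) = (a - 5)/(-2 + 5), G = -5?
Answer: 200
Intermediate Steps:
C(a) = -5/3 + a/3 (C(a) = (-5 + a)/3 = (-5 + a)*(⅓) = -5/3 + a/3)
A = -10/3 (A = -5/3 + (⅓)*(-5) = -5/3 - 5/3 = -10/3 ≈ -3.3333)
((1 + 1)²*A)*(-15) = ((1 + 1)²*(-10/3))*(-15) = (2²*(-10/3))*(-15) = (4*(-10/3))*(-15) = -40/3*(-15) = 200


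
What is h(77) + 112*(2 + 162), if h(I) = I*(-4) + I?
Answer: 18137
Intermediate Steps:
h(I) = -3*I (h(I) = -4*I + I = -3*I)
h(77) + 112*(2 + 162) = -3*77 + 112*(2 + 162) = -231 + 112*164 = -231 + 18368 = 18137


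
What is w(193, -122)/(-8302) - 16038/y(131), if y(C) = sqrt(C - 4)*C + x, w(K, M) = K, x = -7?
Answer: -225442691/3015560366 - 350163*sqrt(127)/363233 ≈ -10.939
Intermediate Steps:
y(C) = -7 + C*sqrt(-4 + C) (y(C) = sqrt(C - 4)*C - 7 = sqrt(-4 + C)*C - 7 = C*sqrt(-4 + C) - 7 = -7 + C*sqrt(-4 + C))
w(193, -122)/(-8302) - 16038/y(131) = 193/(-8302) - 16038/(-7 + 131*sqrt(-4 + 131)) = 193*(-1/8302) - 16038/(-7 + 131*sqrt(127)) = -193/8302 - 16038/(-7 + 131*sqrt(127))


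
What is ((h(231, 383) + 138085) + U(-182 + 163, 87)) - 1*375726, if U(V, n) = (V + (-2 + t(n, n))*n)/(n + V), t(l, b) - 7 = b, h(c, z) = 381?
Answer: -16125695/68 ≈ -2.3714e+5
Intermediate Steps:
t(l, b) = 7 + b
U(V, n) = (V + n*(5 + n))/(V + n) (U(V, n) = (V + (-2 + (7 + n))*n)/(n + V) = (V + (5 + n)*n)/(V + n) = (V + n*(5 + n))/(V + n))
((h(231, 383) + 138085) + U(-182 + 163, 87)) - 1*375726 = ((381 + 138085) + ((-182 + 163) + 87**2 + 5*87)/((-182 + 163) + 87)) - 1*375726 = (138466 + (-19 + 7569 + 435)/(-19 + 87)) - 375726 = (138466 + 7985/68) - 375726 = 9423673/68 - 375726 = -16125695/68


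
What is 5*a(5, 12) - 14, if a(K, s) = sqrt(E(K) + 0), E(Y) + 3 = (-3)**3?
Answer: -14 + 5*I*sqrt(30) ≈ -14.0 + 27.386*I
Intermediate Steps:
E(Y) = -30 (E(Y) = -3 + (-3)**3 = -3 - 27 = -30)
a(K, s) = I*sqrt(30) (a(K, s) = sqrt(-30 + 0) = sqrt(-30) = I*sqrt(30))
5*a(5, 12) - 14 = 5*(I*sqrt(30)) - 14 = 5*I*sqrt(30) - 14 = -14 + 5*I*sqrt(30)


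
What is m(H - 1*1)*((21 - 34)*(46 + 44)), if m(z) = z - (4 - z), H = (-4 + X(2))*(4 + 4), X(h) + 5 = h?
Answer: 138060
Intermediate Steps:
X(h) = -5 + h
H = -56 (H = (-4 + (-5 + 2))*(4 + 4) = (-4 - 3)*8 = -7*8 = -56)
m(z) = -4 + 2*z (m(z) = z + (-4 + z) = -4 + 2*z)
m(H - 1*1)*((21 - 34)*(46 + 44)) = (-4 + 2*(-56 - 1*1))*((21 - 34)*(46 + 44)) = (-4 + 2*(-56 - 1))*(-13*90) = (-4 + 2*(-57))*(-1170) = (-4 - 114)*(-1170) = -118*(-1170) = 138060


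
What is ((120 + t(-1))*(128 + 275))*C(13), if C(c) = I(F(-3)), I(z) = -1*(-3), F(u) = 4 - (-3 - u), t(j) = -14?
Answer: 128154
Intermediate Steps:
F(u) = 7 + u (F(u) = 4 + (3 + u) = 7 + u)
I(z) = 3
C(c) = 3
((120 + t(-1))*(128 + 275))*C(13) = ((120 - 14)*(128 + 275))*3 = (106*403)*3 = 42718*3 = 128154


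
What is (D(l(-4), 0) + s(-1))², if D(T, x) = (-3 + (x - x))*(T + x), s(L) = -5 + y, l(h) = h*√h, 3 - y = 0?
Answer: -572 - 96*I ≈ -572.0 - 96.0*I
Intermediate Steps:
y = 3 (y = 3 - 1*0 = 3 + 0 = 3)
l(h) = h^(3/2)
s(L) = -2 (s(L) = -5 + 3 = -2)
D(T, x) = -3*T - 3*x (D(T, x) = (-3 + 0)*(T + x) = -3*(T + x) = -3*T - 3*x)
(D(l(-4), 0) + s(-1))² = ((-(-24)*I - 3*0) - 2)² = ((-(-24)*I + 0) - 2)² = ((24*I + 0) - 2)² = (24*I - 2)² = (-2 + 24*I)²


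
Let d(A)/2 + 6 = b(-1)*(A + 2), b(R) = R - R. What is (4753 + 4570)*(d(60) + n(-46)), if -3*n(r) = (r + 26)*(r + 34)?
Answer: -857716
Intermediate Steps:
n(r) = -(26 + r)*(34 + r)/3 (n(r) = -(r + 26)*(r + 34)/3 = -(26 + r)*(34 + r)/3)
b(R) = 0
d(A) = -12 (d(A) = -12 + 2*(0*(A + 2)) = -12 + 2*(0*(2 + A)) = -12 + 2*0 = -12 + 0 = -12)
(4753 + 4570)*(d(60) + n(-46)) = (4753 + 4570)*(-12 + (-884/3 - 20*(-46) - ⅓*(-46)²)) = 9323*(-12 + (-884/3 + 920 - ⅓*2116)) = 9323*(-12 + (-884/3 + 920 - 2116/3)) = 9323*(-12 - 80) = 9323*(-92) = -857716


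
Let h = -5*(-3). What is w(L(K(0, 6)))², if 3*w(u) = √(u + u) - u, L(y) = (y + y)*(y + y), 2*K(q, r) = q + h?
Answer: 5675 - 750*√2 ≈ 4614.3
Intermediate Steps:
h = 15
K(q, r) = 15/2 + q/2 (K(q, r) = (q + 15)/2 = (15 + q)/2 = 15/2 + q/2)
L(y) = 4*y² (L(y) = (2*y)*(2*y) = 4*y²)
w(u) = -u/3 + √2*√u/3 (w(u) = (√(u + u) - u)/3 = (√(2*u) - u)/3 = (√2*√u - u)/3 = (-u + √2*√u)/3 = -u/3 + √2*√u/3)
w(L(K(0, 6)))² = (-4*(15/2 + (½)*0)²/3 + √2*√(4*(15/2 + (½)*0)²)/3)² = (-4*(15/2 + 0)²/3 + √2*√(4*(15/2 + 0)²)/3)² = (-4*(15/2)²/3 + √2*√(4*(15/2)²)/3)² = (-4*225/(3*4) + √2*√(4*(225/4))/3)² = (-⅓*225 + √2*√225/3)² = (-75 + (⅓)*√2*15)² = (-75 + 5*√2)²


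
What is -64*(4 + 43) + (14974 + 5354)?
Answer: 17320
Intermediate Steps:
-64*(4 + 43) + (14974 + 5354) = -64*47 + 20328 = -3008 + 20328 = 17320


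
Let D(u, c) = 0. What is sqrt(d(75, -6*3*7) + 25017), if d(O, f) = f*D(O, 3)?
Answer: sqrt(25017) ≈ 158.17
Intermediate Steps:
d(O, f) = 0 (d(O, f) = f*0 = 0)
sqrt(d(75, -6*3*7) + 25017) = sqrt(0 + 25017) = sqrt(25017)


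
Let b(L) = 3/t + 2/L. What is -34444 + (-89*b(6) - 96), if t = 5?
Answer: -519346/15 ≈ -34623.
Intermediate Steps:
b(L) = 3/5 + 2/L
-34444 + (-89*b(6) - 96) = -34444 + (-89*(3/5 + 2/6) - 96) = -34444 + (-89*(3/5 + 2*(1/6)) - 96) = -34444 + (-89*(3/5 + 1/3) - 96) = -34444 + (-89*14/15 - 96) = -34444 + (-1246/15 - 96) = -34444 - 2686/15 = -519346/15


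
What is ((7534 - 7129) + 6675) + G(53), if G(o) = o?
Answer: 7133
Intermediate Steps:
((7534 - 7129) + 6675) + G(53) = ((7534 - 7129) + 6675) + 53 = (405 + 6675) + 53 = 7080 + 53 = 7133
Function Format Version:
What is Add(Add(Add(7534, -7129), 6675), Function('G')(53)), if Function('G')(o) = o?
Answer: 7133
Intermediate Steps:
Add(Add(Add(7534, -7129), 6675), Function('G')(53)) = Add(Add(Add(7534, -7129), 6675), 53) = Add(Add(405, 6675), 53) = Add(7080, 53) = 7133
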